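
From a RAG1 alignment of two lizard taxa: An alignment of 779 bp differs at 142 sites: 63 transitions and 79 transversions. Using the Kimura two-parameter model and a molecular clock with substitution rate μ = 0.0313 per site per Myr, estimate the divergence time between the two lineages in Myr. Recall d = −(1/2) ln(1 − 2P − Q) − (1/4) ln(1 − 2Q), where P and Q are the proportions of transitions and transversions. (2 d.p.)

3.34

P = 63/779 ≈ 0.080873 and Q = 79/779 ≈ 0.101412.
Under the Kimura two-parameter model, d = −½ ln(1 − 2P − Q) − ¼ ln(1 − 2Q).
1 − 2P − Q = 0.736842, giving −½ ln(0.736842) = 0.152691.
1 − 2Q = 0.797176, giving −¼ ln(0.797176) = 0.056670.
d = 0.152691 + 0.056670 = 0.209361.
Under a molecular clock d = 2μt, so t = d/(2μ) = 0.209361 / (2 × 0.0313) = 3.34 Myr.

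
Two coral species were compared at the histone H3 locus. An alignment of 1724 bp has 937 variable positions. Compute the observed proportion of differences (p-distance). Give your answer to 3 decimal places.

0.544

p = 937/1724 = 0.543503… ≈ 0.544 (to 3 d.p.).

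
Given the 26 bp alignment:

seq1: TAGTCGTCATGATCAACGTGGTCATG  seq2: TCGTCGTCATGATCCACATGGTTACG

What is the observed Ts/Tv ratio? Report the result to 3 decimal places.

Transitions are A↔G and C↔T; transversions are all other mismatches.
Transitions: 3. Transversions: 2.
R = 3/2 = 1.500.

1.500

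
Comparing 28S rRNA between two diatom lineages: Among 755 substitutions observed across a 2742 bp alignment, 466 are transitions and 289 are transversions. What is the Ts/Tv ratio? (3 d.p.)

1.612

R = 466/289 = 1.612456… ≈ 1.612 (to 3 d.p.).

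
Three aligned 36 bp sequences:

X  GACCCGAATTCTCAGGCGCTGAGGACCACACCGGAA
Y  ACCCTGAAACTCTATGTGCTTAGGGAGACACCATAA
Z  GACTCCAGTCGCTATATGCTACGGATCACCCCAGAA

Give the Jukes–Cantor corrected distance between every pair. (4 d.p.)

X–Y: 16/36 sites differ → p ≈ 0.444444, d = −0.75 ln(1 − 0.592592) = 0.673455 ≈ 0.6735.
X–Z: 15/36 sites differ → p ≈ 0.416667, d = −0.75 ln(1 − 0.555556) = 0.608198 ≈ 0.6082.
Y–Z: 16/36 sites differ → p ≈ 0.444444, d = −0.75 ln(1 − 0.592592) = 0.673455 ≈ 0.6735.

d(X,Y) = 0.6735, d(X,Z) = 0.6082, d(Y,Z) = 0.6735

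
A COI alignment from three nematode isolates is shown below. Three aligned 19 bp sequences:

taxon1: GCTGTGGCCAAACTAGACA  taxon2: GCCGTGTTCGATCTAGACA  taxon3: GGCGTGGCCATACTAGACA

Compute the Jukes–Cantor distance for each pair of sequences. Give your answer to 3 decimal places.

taxon1–taxon2: 5/19 sites differ → p ≈ 0.263158, d = −0.75 ln(1 − 0.350877) = 0.324100 ≈ 0.324.
taxon1–taxon3: 3/19 sites differ → p ≈ 0.157895, d = −0.75 ln(1 − 0.210527) = 0.177292 ≈ 0.177.
taxon2–taxon3: 6/19 sites differ → p ≈ 0.315789, d = −0.75 ln(1 − 0.421052) = 0.409907 ≈ 0.410.

d(taxon1,taxon2) = 0.324, d(taxon1,taxon3) = 0.177, d(taxon2,taxon3) = 0.410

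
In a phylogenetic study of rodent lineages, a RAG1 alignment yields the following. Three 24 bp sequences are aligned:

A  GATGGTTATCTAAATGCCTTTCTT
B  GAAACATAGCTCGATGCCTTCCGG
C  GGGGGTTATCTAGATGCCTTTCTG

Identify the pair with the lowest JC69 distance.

A–B: 10/24 differ, p = 0.417, d = 0.608.
A–C: 4/24 differ, p = 0.167, d = 0.188.
B–C: 9/24 differ, p = 0.375, d = 0.520.
The smallest distance is between A and C.

A and C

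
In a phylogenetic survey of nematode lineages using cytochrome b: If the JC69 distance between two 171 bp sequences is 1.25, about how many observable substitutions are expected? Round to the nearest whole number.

Invert JC69: p = (3/4)(1 − e^(−4d/3)) = 0.75 × (1 − e^(-1.666667)) = 0.75 × (1 − 0.188876) = 0.608343.
Expected differing sites = pL ≈ 0.608343 × 171 = 104.026653 ≈ 104.

104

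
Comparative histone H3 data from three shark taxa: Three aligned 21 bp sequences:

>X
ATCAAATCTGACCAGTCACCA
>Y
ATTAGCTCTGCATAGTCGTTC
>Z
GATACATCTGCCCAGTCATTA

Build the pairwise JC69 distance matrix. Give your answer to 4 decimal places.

d(X,Y) = 0.7557, d(X,Z) = 0.4408, d(Y,Z) = 0.5319

X–Y: 10/21 sites differ → p ≈ 0.47619, d = −0.75 ln(1 − 0.63492) = 0.755729 ≈ 0.7557.
X–Z: 7/21 sites differ → p ≈ 0.333333, d = −0.75 ln(1 − 0.444444) = 0.440839 ≈ 0.4408.
Y–Z: 8/21 sites differ → p ≈ 0.380952, d = −0.75 ln(1 − 0.507936) = 0.531860 ≈ 0.5319.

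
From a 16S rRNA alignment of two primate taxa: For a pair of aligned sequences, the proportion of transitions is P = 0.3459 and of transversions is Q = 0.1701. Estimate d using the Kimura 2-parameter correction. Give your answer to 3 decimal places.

Under the Kimura two-parameter model, d = −½ ln(1 − 2P − Q) − ¼ ln(1 − 2Q).
1 − 2P − Q = 0.1381, giving −½ ln(0.1381) = 0.989889.
1 − 2Q = 0.6598, giving −¼ ln(0.6598) = 0.103955.
d = 0.989889 + 0.103955 = 1.093844.

1.094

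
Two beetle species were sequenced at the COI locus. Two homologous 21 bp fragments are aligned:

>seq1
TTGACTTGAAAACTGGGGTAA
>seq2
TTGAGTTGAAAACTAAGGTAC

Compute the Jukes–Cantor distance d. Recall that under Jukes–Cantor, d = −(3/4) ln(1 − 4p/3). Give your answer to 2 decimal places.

0.22

The sequences differ at 4 of 21 sites (5, 15, 16, 21), so p = 4/21 ≈ 0.190476.
d = −(3/4) ln(1 − 4p/3) = −0.75 ln(1 − 0.253968) = −0.75 ln(0.746032)
  = −0.75 × (-0.292987) = 0.219740 substitutions/site.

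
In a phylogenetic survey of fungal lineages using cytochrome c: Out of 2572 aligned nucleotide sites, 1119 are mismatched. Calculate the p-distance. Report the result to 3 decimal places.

p = 1119/2572 = 0.435069… ≈ 0.435 (to 3 d.p.).

0.435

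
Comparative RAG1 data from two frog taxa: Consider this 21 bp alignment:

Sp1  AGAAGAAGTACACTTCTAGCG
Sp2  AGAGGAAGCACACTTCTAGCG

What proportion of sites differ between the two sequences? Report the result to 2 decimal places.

0.10

The sequences differ at 2 of 21 positions (sites 4, 9).
p = 2/21 = 0.095238… ≈ 0.10 (to 2 d.p.).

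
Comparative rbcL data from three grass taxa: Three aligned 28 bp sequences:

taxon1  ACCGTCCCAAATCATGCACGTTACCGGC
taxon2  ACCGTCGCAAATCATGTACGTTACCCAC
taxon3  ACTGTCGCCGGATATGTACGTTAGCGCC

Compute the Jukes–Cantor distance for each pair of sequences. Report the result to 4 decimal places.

taxon1–taxon2: 4/28 sites differ → p ≈ 0.142857, d = −0.75 ln(1 − 0.190476) = 0.158482 ≈ 0.1585.
taxon1–taxon3: 10/28 sites differ → p ≈ 0.357143, d = −0.75 ln(1 − 0.476191) = 0.484971 ≈ 0.4850.
taxon2–taxon3: 9/28 sites differ → p ≈ 0.321429, d = −0.75 ln(1 − 0.428572) = 0.419713 ≈ 0.4197.

d(taxon1,taxon2) = 0.1585, d(taxon1,taxon3) = 0.4850, d(taxon2,taxon3) = 0.4197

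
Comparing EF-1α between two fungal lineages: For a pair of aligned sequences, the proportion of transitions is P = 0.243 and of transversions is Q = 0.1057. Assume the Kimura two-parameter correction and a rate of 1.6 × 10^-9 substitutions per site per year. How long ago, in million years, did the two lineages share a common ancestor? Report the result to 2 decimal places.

158.52

Under the Kimura two-parameter model, d = −½ ln(1 − 2P − Q) − ¼ ln(1 − 2Q).
1 − 2P − Q = 0.4083, giving −½ ln(0.4083) = 0.447877.
1 − 2Q = 0.7886, giving −¼ ln(0.7886) = 0.059374.
d = 0.447877 + 0.059374 = 0.507251.
Under a molecular clock d = 2μt, so t = d/(2μ) = 0.507251 / (2 × 1.6 × 10^-9) = 158.52 million years.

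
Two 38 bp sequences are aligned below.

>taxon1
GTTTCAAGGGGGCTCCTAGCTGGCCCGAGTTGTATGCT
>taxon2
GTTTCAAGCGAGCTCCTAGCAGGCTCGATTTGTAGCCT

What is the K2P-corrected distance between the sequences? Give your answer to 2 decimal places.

Of 38 sites, 2 differences are transitions and 5 are transversions, so P = 2/38 ≈ 0.052632 and Q = 5/38 ≈ 0.131579.
Under the Kimura two-parameter model, d = −½ ln(1 − 2P − Q) − ¼ ln(1 − 2Q).
1 − 2P − Q = 0.763157, giving −½ ln(0.763157) = 0.135146.
1 − 2Q = 0.736842, giving −¼ ln(0.736842) = 0.076345.
d = 0.135146 + 0.076345 = 0.211491.

0.21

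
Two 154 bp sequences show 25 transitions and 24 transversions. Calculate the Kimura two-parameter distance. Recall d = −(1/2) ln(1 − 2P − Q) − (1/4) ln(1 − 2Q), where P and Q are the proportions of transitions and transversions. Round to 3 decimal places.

P = 25/154 ≈ 0.162338 and Q = 24/154 ≈ 0.155844.
Under the Kimura two-parameter model, d = −½ ln(1 − 2P − Q) − ¼ ln(1 − 2Q).
1 − 2P − Q = 0.51948, giving −½ ln(0.51948) = 0.327463.
1 − 2Q = 0.688312, giving −¼ ln(0.688312) = 0.093378.
d = 0.327463 + 0.093378 = 0.420841.

0.421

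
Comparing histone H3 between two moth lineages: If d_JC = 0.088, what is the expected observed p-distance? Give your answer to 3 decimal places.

p = (3/4)(1 − e^(−4d/3)) = 0.75 × (1 − e^(-0.117333)) = 0.75 × (1 − 0.889289) = 0.083033.

0.083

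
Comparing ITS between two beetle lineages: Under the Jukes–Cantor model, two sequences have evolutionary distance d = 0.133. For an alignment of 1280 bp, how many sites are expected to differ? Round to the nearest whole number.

Invert JC69: p = (3/4)(1 − e^(−4d/3)) = 0.75 × (1 − e^(-0.177333)) = 0.75 × (1 − 0.837501) = 0.121874.
Expected differing sites = pL ≈ 0.121874 × 1280 = 155.99872 ≈ 156.

156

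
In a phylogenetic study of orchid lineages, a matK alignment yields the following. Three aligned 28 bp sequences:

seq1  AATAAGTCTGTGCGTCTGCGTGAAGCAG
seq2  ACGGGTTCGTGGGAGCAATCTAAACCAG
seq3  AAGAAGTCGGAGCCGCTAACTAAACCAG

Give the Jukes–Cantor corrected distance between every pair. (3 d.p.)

d(seq1,seq2) = 1.244, d(seq1,seq3) = 0.485, d(seq2,seq3) = 0.485

seq1–seq2: 17/28 sites differ → p ≈ 0.607143, d = −0.75 ln(1 − 0.809524) = 1.243672 ≈ 1.244.
seq1–seq3: 10/28 sites differ → p ≈ 0.357143, d = −0.75 ln(1 − 0.476191) = 0.484971 ≈ 0.485.
seq2–seq3: 10/28 sites differ → p ≈ 0.357143, d = −0.75 ln(1 − 0.476191) = 0.484971 ≈ 0.485.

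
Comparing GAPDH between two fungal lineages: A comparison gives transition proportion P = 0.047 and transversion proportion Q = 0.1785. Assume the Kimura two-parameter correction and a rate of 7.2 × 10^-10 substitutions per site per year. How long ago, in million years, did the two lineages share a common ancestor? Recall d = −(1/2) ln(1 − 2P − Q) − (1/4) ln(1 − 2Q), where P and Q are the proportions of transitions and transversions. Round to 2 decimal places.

187.13

Under the Kimura two-parameter model, d = −½ ln(1 − 2P − Q) − ¼ ln(1 − 2Q).
1 − 2P − Q = 0.7275, giving −½ ln(0.7275) = 0.159071.
1 − 2Q = 0.643, giving −¼ ln(0.643) = 0.110403.
d = 0.159071 + 0.110403 = 0.269474.
Under a molecular clock d = 2μt, so t = d/(2μ) = 0.269474 / (2 × 7.2 × 10^-10) = 187.13 million years.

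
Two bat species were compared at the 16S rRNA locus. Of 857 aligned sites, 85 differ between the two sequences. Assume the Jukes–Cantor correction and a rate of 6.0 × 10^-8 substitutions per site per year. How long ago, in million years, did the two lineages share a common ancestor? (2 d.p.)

0.89

p = 85/857 ≈ 0.099183.
d = −(3/4) ln(1 − 4p/3) = −0.75 ln(1 − 0.132244) = −0.75 ln(0.867756)
  = −0.75 × (-0.141845) = 0.106384 substitutions/site.
Under a molecular clock d = 2μt, so t = d/(2μ) = 0.106384 / (2 × 6.0 × 10^-8) = 0.89 million years.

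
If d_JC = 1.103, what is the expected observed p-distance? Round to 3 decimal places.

0.578

p = (3/4)(1 − e^(−4d/3)) = 0.75 × (1 − e^(-1.470667)) = 0.75 × (1 − 0.229772) = 0.577671.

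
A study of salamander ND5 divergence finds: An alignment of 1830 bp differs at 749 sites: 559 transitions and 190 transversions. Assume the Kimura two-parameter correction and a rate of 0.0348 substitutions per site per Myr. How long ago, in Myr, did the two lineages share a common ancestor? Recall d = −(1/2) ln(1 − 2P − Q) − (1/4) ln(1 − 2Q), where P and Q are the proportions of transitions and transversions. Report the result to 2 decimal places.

9.85

P = 559/1830 ≈ 0.305464 and Q = 190/1830 ≈ 0.103825.
Under the Kimura two-parameter model, d = −½ ln(1 − 2P − Q) − ¼ ln(1 − 2Q).
1 − 2P − Q = 0.285247, giving −½ ln(0.285247) = 0.627200.
1 − 2Q = 0.79235, giving −¼ ln(0.79235) = 0.058188.
d = 0.627200 + 0.058188 = 0.685388.
Under a molecular clock d = 2μt, so t = d/(2μ) = 0.685388 / (2 × 0.0348) = 9.85 Myr.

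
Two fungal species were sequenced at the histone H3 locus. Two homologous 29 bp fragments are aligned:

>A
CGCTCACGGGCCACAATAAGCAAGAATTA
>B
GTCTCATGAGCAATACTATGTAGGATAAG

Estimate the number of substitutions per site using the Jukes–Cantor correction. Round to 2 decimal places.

0.77

The sequences differ at 14 of 29 sites, so p = 14/29 ≈ 0.482759.
d = −(3/4) ln(1 − 4p/3) = −0.75 ln(1 − 0.643679) = −0.75 ln(0.356321)
  = −0.75 × (-1.031923) = 0.773942 substitutions/site.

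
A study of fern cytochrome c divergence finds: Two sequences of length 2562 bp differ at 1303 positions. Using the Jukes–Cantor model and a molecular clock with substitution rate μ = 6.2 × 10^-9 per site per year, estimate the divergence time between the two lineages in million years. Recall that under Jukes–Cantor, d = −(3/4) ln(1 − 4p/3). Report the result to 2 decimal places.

p = 1303/2562 ≈ 0.508587.
d = −(3/4) ln(1 − 4p/3) = −0.75 ln(1 − 0.678116) = −0.75 ln(0.321884)
  = −0.75 × (-1.133564) = 0.850173 substitutions/site.
Under a molecular clock d = 2μt, so t = d/(2μ) = 0.850173 / (2 × 6.2 × 10^-9) = 68.56 million years.

68.56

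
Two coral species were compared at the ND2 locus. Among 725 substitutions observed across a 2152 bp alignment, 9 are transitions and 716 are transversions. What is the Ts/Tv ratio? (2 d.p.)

R = 9/716 = 0.012569… ≈ 0.01 (to 2 d.p.).

0.01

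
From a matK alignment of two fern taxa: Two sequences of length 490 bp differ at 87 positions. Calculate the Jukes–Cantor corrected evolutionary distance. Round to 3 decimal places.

p = 87/490 ≈ 0.177551.
d = −(3/4) ln(1 − 4p/3) = −0.75 ln(1 − 0.236735) = −0.75 ln(0.763265)
  = −0.75 × (-0.270150) = 0.202613 substitutions/site.

0.203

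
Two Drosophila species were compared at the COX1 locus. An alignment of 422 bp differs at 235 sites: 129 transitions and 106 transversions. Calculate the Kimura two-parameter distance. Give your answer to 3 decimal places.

P = 129/422 ≈ 0.305687 and Q = 106/422 ≈ 0.251185.
Under the Kimura two-parameter model, d = −½ ln(1 − 2P − Q) − ¼ ln(1 − 2Q).
1 − 2P − Q = 0.137441, giving −½ ln(0.137441) = 0.992280.
1 − 2Q = 0.49763, giving −¼ ln(0.49763) = 0.174475.
d = 0.992280 + 0.174475 = 1.166755.

1.167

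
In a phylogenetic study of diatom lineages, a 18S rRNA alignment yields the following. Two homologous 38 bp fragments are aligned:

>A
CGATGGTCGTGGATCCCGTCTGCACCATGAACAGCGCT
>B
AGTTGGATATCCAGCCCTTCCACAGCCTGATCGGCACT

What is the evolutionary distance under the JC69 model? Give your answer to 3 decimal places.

0.618

The sequences differ at 16 of 38 sites, so p = 16/38 ≈ 0.421053.
d = −(3/4) ln(1 − 4p/3) = −0.75 ln(1 − 0.561404) = −0.75 ln(0.438596)
  = −0.75 × (-0.824177) = 0.618133 substitutions/site.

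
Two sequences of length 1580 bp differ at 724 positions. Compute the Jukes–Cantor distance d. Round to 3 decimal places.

0.708

p = 724/1580 ≈ 0.458228.
d = −(3/4) ln(1 − 4p/3) = −0.75 ln(1 − 0.610971) = −0.75 ln(0.389029)
  = −0.75 × (-0.944101) = 0.708076 substitutions/site.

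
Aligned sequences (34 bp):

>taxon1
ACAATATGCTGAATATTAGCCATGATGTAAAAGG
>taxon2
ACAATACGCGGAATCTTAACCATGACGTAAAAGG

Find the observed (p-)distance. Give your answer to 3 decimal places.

The sequences differ at 5 of 34 positions (sites 7, 10, 15, 19, 26).
p = 5/34 = 0.147058… ≈ 0.147 (to 3 d.p.).

0.147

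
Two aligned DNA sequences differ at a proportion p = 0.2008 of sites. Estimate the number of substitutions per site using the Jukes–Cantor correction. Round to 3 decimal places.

0.234

d = −(3/4) ln(1 − 4p/3) = −0.75 ln(1 − 0.267733) = −0.75 ln(0.732267)
  = −0.75 × (-0.311610) = 0.233708 substitutions/site.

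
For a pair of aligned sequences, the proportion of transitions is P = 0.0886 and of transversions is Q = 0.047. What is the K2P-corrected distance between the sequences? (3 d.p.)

0.152

Under the Kimura two-parameter model, d = −½ ln(1 − 2P − Q) − ¼ ln(1 − 2Q).
1 − 2P − Q = 0.7758, giving −½ ln(0.7758) = 0.126930.
1 − 2Q = 0.906, giving −¼ ln(0.906) = 0.024679.
d = 0.126930 + 0.024679 = 0.151609.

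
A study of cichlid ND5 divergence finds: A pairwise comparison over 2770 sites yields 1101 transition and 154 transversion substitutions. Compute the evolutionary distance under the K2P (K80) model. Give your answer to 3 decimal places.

0.980

P = 1101/2770 ≈ 0.397473 and Q = 154/2770 ≈ 0.055596.
Under the Kimura two-parameter model, d = −½ ln(1 − 2P − Q) − ¼ ln(1 − 2Q).
1 − 2P − Q = 0.149458, giving −½ ln(0.149458) = 0.950370.
1 − 2Q = 0.888808, giving −¼ ln(0.888808) = 0.029469.
d = 0.950370 + 0.029469 = 0.979839.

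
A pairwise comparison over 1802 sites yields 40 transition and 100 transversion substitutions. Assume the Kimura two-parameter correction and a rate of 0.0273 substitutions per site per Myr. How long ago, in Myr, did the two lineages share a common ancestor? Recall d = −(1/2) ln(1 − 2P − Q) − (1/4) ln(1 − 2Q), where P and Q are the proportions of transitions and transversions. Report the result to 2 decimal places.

P = 40/1802 ≈ 0.022198 and Q = 100/1802 ≈ 0.055494.
Under the Kimura two-parameter model, d = −½ ln(1 − 2P − Q) − ¼ ln(1 − 2Q).
1 − 2P − Q = 0.90011, giving −½ ln(0.90011) = 0.052619.
1 − 2Q = 0.889012, giving −¼ ln(0.889012) = 0.029411.
d = 0.052619 + 0.029411 = 0.082030.
Under a molecular clock d = 2μt, so t = d/(2μ) = 0.082030 / (2 × 0.0273) = 1.50 Myr.

1.50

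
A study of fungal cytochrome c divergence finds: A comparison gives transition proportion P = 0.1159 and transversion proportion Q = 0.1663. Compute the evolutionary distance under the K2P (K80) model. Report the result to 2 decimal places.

0.35

Under the Kimura two-parameter model, d = −½ ln(1 − 2P − Q) − ¼ ln(1 − 2Q).
1 − 2P − Q = 0.6019, giving −½ ln(0.6019) = 0.253832.
1 − 2Q = 0.6674, giving −¼ ln(0.6674) = 0.101091.
d = 0.253832 + 0.101091 = 0.354923.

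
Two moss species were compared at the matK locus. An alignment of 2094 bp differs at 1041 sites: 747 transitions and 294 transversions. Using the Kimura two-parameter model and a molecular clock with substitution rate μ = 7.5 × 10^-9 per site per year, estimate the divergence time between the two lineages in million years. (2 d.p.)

69.60

P = 747/2094 ≈ 0.356734 and Q = 294/2094 ≈ 0.140401.
Under the Kimura two-parameter model, d = −½ ln(1 − 2P − Q) − ¼ ln(1 − 2Q).
1 − 2P − Q = 0.146131, giving −½ ln(0.146131) = 0.961626.
1 − 2Q = 0.719198, giving −¼ ln(0.719198) = 0.082405.
d = 0.961626 + 0.082405 = 1.044031.
Under a molecular clock d = 2μt, so t = d/(2μ) = 1.044031 / (2 × 7.5 × 10^-9) = 69.60 million years.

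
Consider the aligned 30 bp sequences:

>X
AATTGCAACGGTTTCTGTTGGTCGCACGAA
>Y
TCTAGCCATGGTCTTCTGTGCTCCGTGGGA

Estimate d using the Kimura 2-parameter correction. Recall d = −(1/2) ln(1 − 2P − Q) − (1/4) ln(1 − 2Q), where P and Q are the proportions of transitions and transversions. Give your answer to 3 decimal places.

0.932

Of 30 sites, 5 differences are transitions and 11 are transversions, so P = 5/30 ≈ 0.166667 and Q = 11/30 ≈ 0.366667.
Under the Kimura two-parameter model, d = −½ ln(1 − 2P − Q) − ¼ ln(1 − 2Q).
1 − 2P − Q = 0.299999, giving −½ ln(0.299999) = 0.601988.
1 − 2Q = 0.266666, giving −¼ ln(0.266666) = 0.330440.
d = 0.601988 + 0.330440 = 0.932428.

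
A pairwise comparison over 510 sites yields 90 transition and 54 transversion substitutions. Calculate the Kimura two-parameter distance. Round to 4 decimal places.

0.3665

P = 90/510 ≈ 0.176471 and Q = 54/510 ≈ 0.105882.
Under the Kimura two-parameter model, d = −½ ln(1 − 2P − Q) − ¼ ln(1 − 2Q).
1 − 2P − Q = 0.541176, giving −½ ln(0.541176) = 0.307005.
1 − 2Q = 0.788236, giving −¼ ln(0.788236) = 0.059489.
d = 0.307005 + 0.059489 = 0.366494.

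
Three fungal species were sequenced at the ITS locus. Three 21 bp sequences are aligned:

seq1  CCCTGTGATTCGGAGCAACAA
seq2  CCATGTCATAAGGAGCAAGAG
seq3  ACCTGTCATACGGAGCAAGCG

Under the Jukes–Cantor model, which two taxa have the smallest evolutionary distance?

seq1–seq2: 6/21 differ, p = 0.286, d = 0.360.
seq1–seq3: 6/21 differ, p = 0.286, d = 0.360.
seq2–seq3: 4/21 differ, p = 0.190, d = 0.220.
The smallest distance is between seq2 and seq3.

seq2 and seq3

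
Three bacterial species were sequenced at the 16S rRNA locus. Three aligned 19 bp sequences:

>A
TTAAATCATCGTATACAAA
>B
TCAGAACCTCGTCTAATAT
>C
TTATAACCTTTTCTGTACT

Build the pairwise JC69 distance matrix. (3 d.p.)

d(A,B) = 0.618, d(A,C) = 0.907, d(B,C) = 0.618

A–B: 8/19 sites differ → p ≈ 0.421053, d = −0.75 ln(1 − 0.561404) = 0.618132 ≈ 0.618.
A–C: 10/19 sites differ → p ≈ 0.526316, d = −0.75 ln(1 − 0.701755) = 0.907380 ≈ 0.907.
B–C: 8/19 sites differ → p ≈ 0.421053, d = −0.75 ln(1 − 0.561404) = 0.618132 ≈ 0.618.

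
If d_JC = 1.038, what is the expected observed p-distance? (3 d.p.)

p = (3/4)(1 − e^(−4d/3)) = 0.75 × (1 − e^(-1.384)) = 0.75 × (1 − 0.250574) = 0.562070.

0.562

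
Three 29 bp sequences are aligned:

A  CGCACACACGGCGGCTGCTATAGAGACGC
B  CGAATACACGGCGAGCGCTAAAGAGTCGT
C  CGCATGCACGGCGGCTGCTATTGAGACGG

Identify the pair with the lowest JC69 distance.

A and C

A–B: 8/29 differ, p = 0.276, d = 0.344.
A–C: 4/29 differ, p = 0.138, d = 0.152.
B–C: 9/29 differ, p = 0.310, d = 0.401.
The smallest distance is between A and C.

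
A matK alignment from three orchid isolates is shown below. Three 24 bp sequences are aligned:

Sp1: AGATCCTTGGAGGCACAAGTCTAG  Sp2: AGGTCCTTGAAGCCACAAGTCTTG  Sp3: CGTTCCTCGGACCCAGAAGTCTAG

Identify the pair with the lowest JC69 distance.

Sp1–Sp2: 4/24 differ, p = 0.167, d = 0.188.
Sp1–Sp3: 6/24 differ, p = 0.250, d = 0.304.
Sp2–Sp3: 7/24 differ, p = 0.292, d = 0.369.
The smallest distance is between Sp1 and Sp2.

Sp1 and Sp2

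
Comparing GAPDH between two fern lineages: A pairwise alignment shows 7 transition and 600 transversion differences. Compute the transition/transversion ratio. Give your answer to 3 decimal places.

0.012

R = 7/600 = 0.011666… ≈ 0.012 (to 3 d.p.).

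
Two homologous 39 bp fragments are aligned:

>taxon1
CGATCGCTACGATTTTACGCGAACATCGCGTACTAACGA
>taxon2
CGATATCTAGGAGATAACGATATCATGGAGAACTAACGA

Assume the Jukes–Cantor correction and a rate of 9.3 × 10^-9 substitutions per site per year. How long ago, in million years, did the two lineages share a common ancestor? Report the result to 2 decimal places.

The sequences differ at 12 of 39 sites, so p = 12/39 ≈ 0.307692.
d = −(3/4) ln(1 − 4p/3) = −0.75 ln(1 − 0.410256) = −0.75 ln(0.589744)
  = −0.75 × (-0.528067) = 0.396050 substitutions/site.
Under a molecular clock d = 2μt, so t = d/(2μ) = 0.396050 / (2 × 9.3 × 10^-9) = 21.29 million years.

21.29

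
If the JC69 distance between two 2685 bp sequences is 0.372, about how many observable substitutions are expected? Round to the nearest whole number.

Invert JC69: p = (3/4)(1 − e^(−4d/3)) = 0.75 × (1 − e^(-0.496)) = 0.75 × (1 − 0.608962) = 0.293279.
Expected differing sites = pL ≈ 0.293279 × 2685 = 787.454115 ≈ 787.

787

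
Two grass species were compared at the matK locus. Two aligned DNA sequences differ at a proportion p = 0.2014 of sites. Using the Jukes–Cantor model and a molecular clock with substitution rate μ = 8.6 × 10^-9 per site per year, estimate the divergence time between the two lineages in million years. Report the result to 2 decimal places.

13.64

d = −(3/4) ln(1 − 4p/3) = −0.75 ln(1 − 0.268533) = −0.75 ln(0.731467)
  = −0.75 × (-0.312703) = 0.234527 substitutions/site.
Under a molecular clock d = 2μt, so t = d/(2μ) = 0.234527 / (2 × 8.6 × 10^-9) = 13.64 million years.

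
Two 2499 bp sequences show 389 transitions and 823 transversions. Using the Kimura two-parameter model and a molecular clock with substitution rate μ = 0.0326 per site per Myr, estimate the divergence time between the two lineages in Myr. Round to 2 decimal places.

P = 389/2499 ≈ 0.155662 and Q = 823/2499 ≈ 0.329332.
Under the Kimura two-parameter model, d = −½ ln(1 − 2P − Q) − ¼ ln(1 − 2Q).
1 − 2P − Q = 0.359344, giving −½ ln(0.359344) = 0.511738.
1 − 2Q = 0.341336, giving −¼ ln(0.341336) = 0.268722.
d = 0.511738 + 0.268722 = 0.780460.
Under a molecular clock d = 2μt, so t = d/(2μ) = 0.780460 / (2 × 0.0326) = 11.97 Myr.

11.97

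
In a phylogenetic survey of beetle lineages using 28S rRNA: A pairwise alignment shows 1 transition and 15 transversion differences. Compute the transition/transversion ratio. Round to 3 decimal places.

0.067

R = 1/15 = 0.066666… ≈ 0.067 (to 3 d.p.).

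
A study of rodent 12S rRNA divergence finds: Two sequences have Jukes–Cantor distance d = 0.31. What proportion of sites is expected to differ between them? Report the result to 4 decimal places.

p = (3/4)(1 − e^(−4d/3)) = 0.75 × (1 − e^(-0.413333)) = 0.75 × (1 − 0.661442) = 0.253919.

0.2539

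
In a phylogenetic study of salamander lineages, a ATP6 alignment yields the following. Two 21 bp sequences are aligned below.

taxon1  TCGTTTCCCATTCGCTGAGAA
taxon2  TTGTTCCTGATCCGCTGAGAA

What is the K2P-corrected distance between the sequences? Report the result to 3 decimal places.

Of 21 sites, 4 differences are transitions and 1 are transversions, so P = 4/21 ≈ 0.190476 and Q = 1/21 ≈ 0.047619.
Under the Kimura two-parameter model, d = −½ ln(1 − 2P − Q) − ¼ ln(1 − 2Q).
1 − 2P − Q = 0.571429, giving −½ ln(0.571429) = 0.279808.
1 − 2Q = 0.904762, giving −¼ ln(0.904762) = 0.025021.
d = 0.279808 + 0.025021 = 0.304829.

0.305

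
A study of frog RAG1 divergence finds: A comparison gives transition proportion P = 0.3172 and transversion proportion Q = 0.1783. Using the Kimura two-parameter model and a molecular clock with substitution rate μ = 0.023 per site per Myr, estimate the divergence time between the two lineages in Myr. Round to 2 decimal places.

Under the Kimura two-parameter model, d = −½ ln(1 − 2P − Q) − ¼ ln(1 − 2Q).
1 − 2P − Q = 0.1873, giving −½ ln(0.1873) = 0.837522.
1 − 2Q = 0.6434, giving −¼ ln(0.6434) = 0.110247.
d = 0.837522 + 0.110247 = 0.947769.
Under a molecular clock d = 2μt, so t = d/(2μ) = 0.947769 / (2 × 0.023) = 20.60 Myr.

20.60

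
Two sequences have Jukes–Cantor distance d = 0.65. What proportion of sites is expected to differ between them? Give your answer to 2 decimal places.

p = (3/4)(1 − e^(−4d/3)) = 0.75 × (1 − e^(-0.866667)) = 0.75 × (1 − 0.420350) = 0.434738.

0.43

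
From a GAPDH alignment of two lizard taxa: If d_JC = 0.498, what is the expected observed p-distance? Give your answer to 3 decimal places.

p = (3/4)(1 − e^(−4d/3)) = 0.75 × (1 − e^(-0.664)) = 0.75 × (1 − 0.514788) = 0.363909.

0.364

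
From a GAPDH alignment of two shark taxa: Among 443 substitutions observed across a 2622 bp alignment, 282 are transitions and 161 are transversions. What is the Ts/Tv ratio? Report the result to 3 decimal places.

R = 282/161 = 1.751552… ≈ 1.752 (to 3 d.p.).

1.752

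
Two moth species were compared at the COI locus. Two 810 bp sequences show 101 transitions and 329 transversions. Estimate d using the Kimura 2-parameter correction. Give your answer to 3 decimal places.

P = 101/810 ≈ 0.124691 and Q = 329/810 ≈ 0.406173.
Under the Kimura two-parameter model, d = −½ ln(1 − 2P − Q) − ¼ ln(1 − 2Q).
1 − 2P − Q = 0.344445, giving −½ ln(0.344445) = 0.532910.
1 − 2Q = 0.187654, giving −¼ ln(0.187654) = 0.418289.
d = 0.532910 + 0.418289 = 0.951199.

0.951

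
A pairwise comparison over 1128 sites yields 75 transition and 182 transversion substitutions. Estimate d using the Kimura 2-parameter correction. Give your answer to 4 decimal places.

P = 75/1128 ≈ 0.066489 and Q = 182/1128 ≈ 0.161348.
Under the Kimura two-parameter model, d = −½ ln(1 − 2P − Q) − ¼ ln(1 − 2Q).
1 − 2P − Q = 0.705674, giving −½ ln(0.705674) = 0.174301.
1 − 2Q = 0.677304, giving −¼ ln(0.677304) = 0.097409.
d = 0.174301 + 0.097409 = 0.271710.

0.2717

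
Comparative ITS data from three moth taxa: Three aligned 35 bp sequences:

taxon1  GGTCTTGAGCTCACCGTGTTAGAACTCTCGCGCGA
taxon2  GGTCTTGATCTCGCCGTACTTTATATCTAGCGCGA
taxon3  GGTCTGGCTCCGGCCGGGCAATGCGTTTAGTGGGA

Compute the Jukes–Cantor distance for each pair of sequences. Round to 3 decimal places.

d(taxon1,taxon2) = 0.315, d(taxon1,taxon3) = 0.782, d(taxon2,taxon3) = 0.572

taxon1–taxon2: 9/35 sites differ → p ≈ 0.257143, d = −0.75 ln(1 − 0.342857) = 0.314890 ≈ 0.315.
taxon1–taxon3: 17/35 sites differ → p ≈ 0.485714, d = −0.75 ln(1 − 0.647619) = 0.782282 ≈ 0.782.
taxon2–taxon3: 14/35 sites differ → p = 0.4, d = −0.75 ln(1 − 0.533333) = 0.571605 ≈ 0.572.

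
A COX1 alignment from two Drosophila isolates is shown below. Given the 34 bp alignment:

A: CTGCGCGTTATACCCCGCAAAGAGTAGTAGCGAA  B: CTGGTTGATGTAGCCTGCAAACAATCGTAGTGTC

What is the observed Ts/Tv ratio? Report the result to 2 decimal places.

Transitions are A↔G and C↔T; transversions are all other mismatches.
Transitions: 5. Transversions: 8.
R = 5/8 = 0.625 ≈ 0.63 (to 2 d.p.).

0.63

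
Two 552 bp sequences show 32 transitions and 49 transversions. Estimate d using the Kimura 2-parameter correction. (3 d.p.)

0.163

P = 32/552 ≈ 0.057971 and Q = 49/552 ≈ 0.088768.
Under the Kimura two-parameter model, d = −½ ln(1 − 2P − Q) − ¼ ln(1 − 2Q).
1 − 2P − Q = 0.79529, giving −½ ln(0.79529) = 0.114524.
1 − 2Q = 0.822464, giving −¼ ln(0.822464) = 0.048863.
d = 0.114524 + 0.048863 = 0.163387.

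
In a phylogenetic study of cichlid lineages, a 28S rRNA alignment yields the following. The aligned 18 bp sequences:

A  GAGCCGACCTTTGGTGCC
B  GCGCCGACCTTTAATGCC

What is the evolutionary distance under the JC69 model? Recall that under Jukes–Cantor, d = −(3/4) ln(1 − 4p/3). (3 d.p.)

0.188

The sequences differ at 3 of 18 sites (2, 13, 14), so p = 3/18 ≈ 0.166667.
d = −(3/4) ln(1 − 4p/3) = −0.75 ln(1 − 0.222223) = −0.75 ln(0.777777)
  = −0.75 × (-0.251315) = 0.188486 substitutions/site.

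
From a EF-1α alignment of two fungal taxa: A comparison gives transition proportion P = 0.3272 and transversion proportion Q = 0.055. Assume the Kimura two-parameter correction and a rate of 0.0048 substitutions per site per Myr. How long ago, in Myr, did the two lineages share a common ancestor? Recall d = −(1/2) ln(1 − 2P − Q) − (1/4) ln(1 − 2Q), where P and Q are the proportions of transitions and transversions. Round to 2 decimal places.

67.40

Under the Kimura two-parameter model, d = −½ ln(1 − 2P − Q) − ¼ ln(1 − 2Q).
1 − 2P − Q = 0.2906, giving −½ ln(0.2906) = 0.617904.
1 − 2Q = 0.89, giving −¼ ln(0.89) = 0.029133.
d = 0.617904 + 0.029133 = 0.647037.
Under a molecular clock d = 2μt, so t = d/(2μ) = 0.647037 / (2 × 0.0048) = 67.40 Myr.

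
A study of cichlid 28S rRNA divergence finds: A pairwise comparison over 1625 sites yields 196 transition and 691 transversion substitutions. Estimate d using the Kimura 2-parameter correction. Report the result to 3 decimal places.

1.024

P = 196/1625 ≈ 0.120615 and Q = 691/1625 ≈ 0.425231.
Under the Kimura two-parameter model, d = −½ ln(1 − 2P − Q) − ¼ ln(1 − 2Q).
1 − 2P − Q = 0.333539, giving −½ ln(0.333539) = 0.548998.
1 − 2Q = 0.149538, giving −¼ ln(0.149538) = 0.475051.
d = 0.548998 + 0.475051 = 1.024049.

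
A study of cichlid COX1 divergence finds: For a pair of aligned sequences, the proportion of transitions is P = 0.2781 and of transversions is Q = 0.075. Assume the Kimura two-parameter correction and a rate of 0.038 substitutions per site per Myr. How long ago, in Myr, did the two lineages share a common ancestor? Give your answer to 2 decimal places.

7.10

Under the Kimura two-parameter model, d = −½ ln(1 − 2P − Q) − ¼ ln(1 − 2Q).
1 − 2P − Q = 0.3688, giving −½ ln(0.3688) = 0.498750.
1 − 2Q = 0.85, giving −¼ ln(0.85) = 0.040630.
d = 0.498750 + 0.040630 = 0.539380.
Under a molecular clock d = 2μt, so t = d/(2μ) = 0.539380 / (2 × 0.038) = 7.10 Myr.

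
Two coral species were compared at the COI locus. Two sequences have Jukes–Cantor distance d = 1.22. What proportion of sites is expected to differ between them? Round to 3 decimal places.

0.603

p = (3/4)(1 − e^(−4d/3)) = 0.75 × (1 − e^(-1.626667)) = 0.75 × (1 − 0.196584) = 0.602562.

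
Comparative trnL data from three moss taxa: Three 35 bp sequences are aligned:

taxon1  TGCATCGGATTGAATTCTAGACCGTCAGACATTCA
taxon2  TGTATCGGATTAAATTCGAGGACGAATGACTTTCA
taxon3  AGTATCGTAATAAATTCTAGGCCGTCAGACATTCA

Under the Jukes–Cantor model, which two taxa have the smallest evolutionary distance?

taxon1 and taxon3

taxon1–taxon2: 9/35 differ, p = 0.257, d = 0.315.
taxon1–taxon3: 6/35 differ, p = 0.171, d = 0.195.
taxon2–taxon3: 9/35 differ, p = 0.257, d = 0.315.
The smallest distance is between taxon1 and taxon3.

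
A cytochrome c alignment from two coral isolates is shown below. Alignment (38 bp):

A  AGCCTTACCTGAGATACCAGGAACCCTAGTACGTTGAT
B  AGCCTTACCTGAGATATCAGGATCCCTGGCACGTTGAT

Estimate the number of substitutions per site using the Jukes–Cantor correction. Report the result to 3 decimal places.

The sequences differ at 4 of 38 sites (17, 23, 28, 30), so p = 4/38 ≈ 0.105263.
d = −(3/4) ln(1 − 4p/3) = −0.75 ln(1 − 0.140351) = −0.75 ln(0.859649)
  = −0.75 × (-0.151231) = 0.113423 substitutions/site.

0.113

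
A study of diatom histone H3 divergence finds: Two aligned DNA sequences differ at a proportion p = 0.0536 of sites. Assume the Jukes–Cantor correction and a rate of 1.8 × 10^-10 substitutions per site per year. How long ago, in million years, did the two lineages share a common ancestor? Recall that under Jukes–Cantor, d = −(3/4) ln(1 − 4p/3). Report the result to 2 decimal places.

154.48

d = −(3/4) ln(1 − 4p/3) = −0.75 ln(1 − 0.071467) = −0.75 ln(0.928533)
  = −0.75 × (-0.074149) = 0.055612 substitutions/site.
Under a molecular clock d = 2μt, so t = d/(2μ) = 0.055612 / (2 × 1.8 × 10^-10) = 154.48 million years.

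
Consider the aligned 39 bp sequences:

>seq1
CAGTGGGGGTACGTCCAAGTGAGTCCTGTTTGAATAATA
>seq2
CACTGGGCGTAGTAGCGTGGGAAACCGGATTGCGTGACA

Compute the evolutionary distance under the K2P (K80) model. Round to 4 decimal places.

0.6541

Of 39 sites, 5 differences are transitions and 12 are transversions, so P = 5/39 ≈ 0.128205 and Q = 12/39 ≈ 0.307692.
Under the Kimura two-parameter model, d = −½ ln(1 − 2P − Q) − ¼ ln(1 − 2Q).
1 − 2P − Q = 0.435898, giving −½ ln(0.435898) = 0.415174.
1 − 2Q = 0.384616, giving −¼ ln(0.384616) = 0.238877.
d = 0.415174 + 0.238877 = 0.654051.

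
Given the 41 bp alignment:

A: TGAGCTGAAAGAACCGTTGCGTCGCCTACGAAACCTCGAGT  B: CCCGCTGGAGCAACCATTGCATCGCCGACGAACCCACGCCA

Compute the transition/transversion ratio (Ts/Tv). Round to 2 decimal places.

Transitions are A↔G and C↔T; transversions are all other mismatches.
Transitions: 5. Transversions: 9.
R = 5/9 = 0.555555… ≈ 0.56 (to 2 d.p.).

0.56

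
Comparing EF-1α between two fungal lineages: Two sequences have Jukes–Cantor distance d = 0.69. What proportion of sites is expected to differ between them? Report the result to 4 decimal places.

0.4511

p = (3/4)(1 − e^(−4d/3)) = 0.75 × (1 − e^(-0.92)) = 0.75 × (1 − 0.398519) = 0.451111.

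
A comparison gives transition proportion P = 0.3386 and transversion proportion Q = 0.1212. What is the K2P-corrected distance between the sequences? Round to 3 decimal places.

0.870

Under the Kimura two-parameter model, d = −½ ln(1 − 2P − Q) − ¼ ln(1 − 2Q).
1 − 2P − Q = 0.2016, giving −½ ln(0.2016) = 0.800735.
1 − 2Q = 0.7576, giving −¼ ln(0.7576) = 0.069400.
d = 0.800735 + 0.069400 = 0.870135.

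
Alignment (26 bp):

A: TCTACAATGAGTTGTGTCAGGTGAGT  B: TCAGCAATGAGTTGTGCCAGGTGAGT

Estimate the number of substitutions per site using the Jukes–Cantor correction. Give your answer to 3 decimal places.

The sequences differ at 3 of 26 sites (3, 4, 17), so p = 3/26 ≈ 0.115385.
d = −(3/4) ln(1 − 4p/3) = −0.75 ln(1 − 0.153847) = −0.75 ln(0.846153)
  = −0.75 × (-0.167055) = 0.125291 substitutions/site.

0.125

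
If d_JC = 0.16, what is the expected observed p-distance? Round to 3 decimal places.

p = (3/4)(1 − e^(−4d/3)) = 0.75 × (1 − e^(-0.213333)) = 0.75 × (1 − 0.807887) = 0.144085.

0.144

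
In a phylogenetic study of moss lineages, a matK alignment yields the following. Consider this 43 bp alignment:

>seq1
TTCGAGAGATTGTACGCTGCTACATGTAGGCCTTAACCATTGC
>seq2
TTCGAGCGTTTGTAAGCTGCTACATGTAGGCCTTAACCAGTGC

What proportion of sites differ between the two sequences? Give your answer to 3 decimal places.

The sequences differ at 4 of 43 positions (sites 7, 9, 15, 40).
p = 4/43 = 0.093023… ≈ 0.093 (to 3 d.p.).

0.093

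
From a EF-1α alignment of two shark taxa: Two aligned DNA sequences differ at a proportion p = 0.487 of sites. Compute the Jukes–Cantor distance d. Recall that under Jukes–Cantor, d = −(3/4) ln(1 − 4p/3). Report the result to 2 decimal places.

0.79

d = −(3/4) ln(1 − 4p/3) = −0.75 ln(1 − 0.649333) = −0.75 ln(0.350667)
  = −0.75 × (-1.047918) = 0.785939 substitutions/site.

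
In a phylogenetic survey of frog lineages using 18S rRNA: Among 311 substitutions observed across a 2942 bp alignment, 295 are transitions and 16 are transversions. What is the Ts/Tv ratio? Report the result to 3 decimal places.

R = 295/16 = 18.4375 ≈ 18.438 (to 3 d.p.).

18.438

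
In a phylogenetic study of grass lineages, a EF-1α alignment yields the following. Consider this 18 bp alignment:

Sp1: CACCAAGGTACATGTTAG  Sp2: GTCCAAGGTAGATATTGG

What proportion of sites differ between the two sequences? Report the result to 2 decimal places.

The sequences differ at 5 of 18 positions (sites 1, 2, 11, 14, 17).
p = 5/18 = 0.277777… ≈ 0.28 (to 2 d.p.).

0.28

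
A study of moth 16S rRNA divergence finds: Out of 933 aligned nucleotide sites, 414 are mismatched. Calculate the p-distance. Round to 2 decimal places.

p = 414/933 = 0.443729… ≈ 0.44 (to 2 d.p.).

0.44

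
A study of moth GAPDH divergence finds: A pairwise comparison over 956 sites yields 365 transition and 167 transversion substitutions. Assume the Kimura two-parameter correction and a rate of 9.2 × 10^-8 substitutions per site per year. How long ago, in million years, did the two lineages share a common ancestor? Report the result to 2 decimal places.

8.15

P = 365/956 ≈ 0.381799 and Q = 167/956 ≈ 0.174686.
Under the Kimura two-parameter model, d = −½ ln(1 − 2P − Q) − ¼ ln(1 − 2Q).
1 − 2P − Q = 0.061716, giving −½ ln(0.061716) = 1.392606.
1 − 2Q = 0.650628, giving −¼ ln(0.650628) = 0.107454.
d = 1.392606 + 0.107454 = 1.500060.
Under a molecular clock d = 2μt, so t = d/(2μ) = 1.500060 / (2 × 9.2 × 10^-8) = 8.15 million years.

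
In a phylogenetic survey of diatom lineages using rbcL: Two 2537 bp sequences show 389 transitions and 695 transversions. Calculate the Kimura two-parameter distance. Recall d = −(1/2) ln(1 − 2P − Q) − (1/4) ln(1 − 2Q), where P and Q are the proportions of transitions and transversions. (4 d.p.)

P = 389/2537 ≈ 0.153331 and Q = 695/2537 ≈ 0.273946.
Under the Kimura two-parameter model, d = −½ ln(1 − 2P − Q) − ¼ ln(1 − 2Q).
1 − 2P − Q = 0.419392, giving −½ ln(0.419392) = 0.434475.
1 − 2Q = 0.452108, giving −¼ ln(0.452108) = 0.198459.
d = 0.434475 + 0.198459 = 0.632934.

0.6329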